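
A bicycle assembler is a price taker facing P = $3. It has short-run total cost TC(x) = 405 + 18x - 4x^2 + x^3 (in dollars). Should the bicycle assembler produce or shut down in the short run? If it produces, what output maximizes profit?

Variable cost is VC = 18x - 4x^2 + x^3, so AVC = VC/x = 18 - 4x + x^2 and MC = dTC/dx = 18 - 8x + 3x^2.
The AVC parabola has its vertex at x = 4/2 = 2, where AVC = 18 - 4·2 + 2^2 = $14.
With P < min AVC ($3 < $14), every unit sold adds to the loss.
Best response: produce nothing and absorb the $405 fixed cost.

Shut down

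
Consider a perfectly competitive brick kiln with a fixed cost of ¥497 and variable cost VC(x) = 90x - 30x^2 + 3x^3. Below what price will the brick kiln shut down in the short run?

¥15 per unit

The firm shuts down when price falls below the minimum of average variable cost. AVC = VC/x = 90 - 30x + 3x^2.
dAVC/dx = -30 + 6x = 0 gives x = 5. min AVC = 90 - 30·5 + 3·5^2 = 15.
So the shutdown price is ¥15.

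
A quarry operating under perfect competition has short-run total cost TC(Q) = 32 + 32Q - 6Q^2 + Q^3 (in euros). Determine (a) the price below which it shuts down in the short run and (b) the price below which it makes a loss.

AVC = 32 - 6Q + Q^2; minimized at Q = 3, giving min AVC = €23. That is the shutdown price.
ATC = 32/Q + 32 - 6Q + Q^2. Setting dATC/dQ = −32/Q^2 − 6 + 2Q = 0 gives Q = 4 (since 2·4^3 − 6·4^2 = 32).
min ATC = 32/4 + 32 − 6·4 + 4^2 = €32. That is the break-even price.
Between these two prices the firm operates at a loss; above €32 it earns a profit.

Shutdown price = €23; break-even price = €32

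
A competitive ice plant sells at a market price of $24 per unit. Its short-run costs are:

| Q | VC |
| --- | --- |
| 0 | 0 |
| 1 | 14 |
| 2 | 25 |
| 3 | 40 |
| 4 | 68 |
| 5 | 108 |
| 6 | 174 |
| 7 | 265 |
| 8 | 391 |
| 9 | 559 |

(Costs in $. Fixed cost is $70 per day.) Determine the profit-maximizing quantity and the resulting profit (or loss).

Q = 3; profit = -$38

Compute π = P·Q − TC at each output: Q=0: -70; Q=1: -60; Q=2: -47; Q=3: -38; Q=4: -42; Q=5: -58; Q=6: -100; Q=7: -167; Q=8: -269; Q=9: -413.
Profit is maximized at Q = 3. AVC there is 40/3 = $13.33 ≤ P, so producing beats shutting down (which would give -$70).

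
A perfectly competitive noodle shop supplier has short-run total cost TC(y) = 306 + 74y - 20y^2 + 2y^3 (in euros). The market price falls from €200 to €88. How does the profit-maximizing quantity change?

AVC = 74 - 20y + 2y^2, minimized at y = 5 where min AVC = €24. MC = 74 - 40y + 6y^2.
At P = €200 ≥ min AVC, set P = MC on the rising branch: y = 9.
At P = €88 ≥ min AVC, set P = MC: y = 7. The firm stays open but cuts output.

Output falls from 9 to 7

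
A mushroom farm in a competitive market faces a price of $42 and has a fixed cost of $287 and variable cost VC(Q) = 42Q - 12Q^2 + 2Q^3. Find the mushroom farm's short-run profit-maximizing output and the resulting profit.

AVC = 42 - 12Q + 2Q^2 has its minimum $24 at Q = 3; price $42 clears that bar, so the firm operates.
With MC = 42 - 24Q + 6Q^2, P = MC on the upward-sloping part at Q* = 4.
TR = 42·4 = 168. TC = 287 + 104 = 391. Profit = 168 − 391 = -$223.
By producing, the firm covers all variable cost plus $64 of fixed cost; shutting down would lose the full $287.

Profit = -$223 at Q = 4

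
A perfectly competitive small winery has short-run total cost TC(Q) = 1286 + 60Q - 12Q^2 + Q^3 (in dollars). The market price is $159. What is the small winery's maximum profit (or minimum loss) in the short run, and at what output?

Profit = -$76 at Q = 11

AVC = 60 - 12Q + Q^2 has its minimum $24 at Q = 6; price $159 clears that bar, so the firm operates.
MC = 60 - 24Q + 3Q^2. Setting P = MC and taking the root on the rising branch gives Q* = 11.
TR = 159·11 = 1749. TC = 1286 + 539 = 1825. Profit = 1749 − 1825 = -$76.
That loss of $76 beats the $1286 the firm would lose by shutting down; producing recovers $1210 of fixed cost.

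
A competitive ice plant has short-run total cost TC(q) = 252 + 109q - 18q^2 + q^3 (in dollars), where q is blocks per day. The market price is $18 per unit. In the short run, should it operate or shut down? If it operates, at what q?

From TC, MC = TC'(q) = 109 - 36q + 3q^2 and AVC = VC/q = 109 - 18q + q^2.
AVC is minimized where dAVC/dq = -18 + 2q = 0, at q = 9; min AVC = 109 - 18·9 + 9^2 = $28.
P = $18 lies below min AVC = $28; no output level covers variable cost.
Shutting down limits the loss to fixed cost, $252.

Shut down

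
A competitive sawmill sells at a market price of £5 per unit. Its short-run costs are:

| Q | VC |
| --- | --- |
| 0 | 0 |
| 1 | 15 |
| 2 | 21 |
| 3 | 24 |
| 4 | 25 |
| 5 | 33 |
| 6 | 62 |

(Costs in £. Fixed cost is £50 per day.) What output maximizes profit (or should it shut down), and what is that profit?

Compute π = P·Q − TC at each output: Q=0: -50; Q=1: -60; Q=2: -61; Q=3: -59; Q=4: -55; Q=5: -58; Q=6: -82.
Profit is highest at Q = 0. Equivalently, the lowest AVC in the table is 25/4 ≈ £6.25 at Q = 4, and P = £5 falls below it — price never covers variable cost, so the firm shuts down and loses only its fixed cost.

Q = 0 (shut down); profit = -£50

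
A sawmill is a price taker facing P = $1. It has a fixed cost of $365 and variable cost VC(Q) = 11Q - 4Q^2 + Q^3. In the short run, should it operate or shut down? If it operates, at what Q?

Shut down

Variable cost is VC = 11Q - 4Q^2 + Q^3, so AVC = VC/Q = 11 - 4Q + Q^2 and MC = dTC/dQ = 11 - 8Q + 3Q^2.
AVC hits its minimum where MC = AVC, at Q = 2, giving min AVC = 11 - 4·2 + 2^2 = $7.
Since P = $1 < min AVC = $7, price fails to cover variable cost at any output.
Shutting down limits the loss to fixed cost, $365.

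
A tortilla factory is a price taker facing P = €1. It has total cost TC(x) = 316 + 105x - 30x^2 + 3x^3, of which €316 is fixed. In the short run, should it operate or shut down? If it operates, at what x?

Shut down

Variable cost is VC = 105x - 30x^2 + 3x^3, so AVC = VC/x = 105 - 30x + 3x^2 and MC = dTC/dx = 105 - 60x + 9x^2.
AVC is minimized where dAVC/dx = -30 + 6x = 0, at x = 5; min AVC = 105 - 30·5 + 3·5^2 = €30.
Since P = €1 < min AVC = €30, price fails to cover variable cost at any output.
Shutting down limits the loss to fixed cost, €316.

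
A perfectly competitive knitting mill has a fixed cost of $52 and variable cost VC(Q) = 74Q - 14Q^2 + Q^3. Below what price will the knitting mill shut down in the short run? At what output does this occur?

Short-run supply begins at min AVC. From VC = 74Q - 14Q^2 + Q^3, AVC = 74 - 14Q + Q^2.
At the minimum of AVC, MC = AVC. MC = 74 - 28Q + 3Q^2; setting MC = AVC gives 2Q^2 - 14Q = 0, so Q = 7. min AVC = 25.
So the shutdown price is $25.

$25 per unit, at Q = 7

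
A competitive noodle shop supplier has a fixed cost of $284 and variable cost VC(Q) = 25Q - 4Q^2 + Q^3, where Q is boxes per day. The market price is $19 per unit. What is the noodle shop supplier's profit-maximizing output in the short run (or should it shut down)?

From TC, MC = TC'(Q) = 25 - 8Q + 3Q^2 and AVC = VC/Q = 25 - 4Q + Q^2.
AVC hits its minimum where MC = AVC, at Q = 2, giving min AVC = 25 - 4·2 + 2^2 = $21.
Since P = $19 < min AVC = $21, price fails to cover variable cost at any output.
The firm minimizes its loss by shutting down and losing only its fixed cost of $284.

Shut down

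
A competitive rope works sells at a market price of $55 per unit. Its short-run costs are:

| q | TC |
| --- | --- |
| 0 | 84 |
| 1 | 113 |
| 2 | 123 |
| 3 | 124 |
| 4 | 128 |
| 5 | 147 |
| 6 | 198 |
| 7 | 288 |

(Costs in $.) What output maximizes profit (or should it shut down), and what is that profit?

q = 6; profit = $132

Tabulate TR − TC: q=0: -84; q=1: -58; q=2: -13; q=3: 41; q=4: 92; q=5: 128; q=6: 132; q=7: 97.
Profit is maximized at q = 6. AVC there is 114/6 = $19 ≤ P, so producing beats shutting down (which would give -$84).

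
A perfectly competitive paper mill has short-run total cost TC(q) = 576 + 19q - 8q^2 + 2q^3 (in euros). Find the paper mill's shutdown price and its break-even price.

Shutdown price = €11; break-even price = €139

AVC = 19 - 8q + 2q^2; minimized at q = 2, giving min AVC = €11. That is the shutdown price.
ATC = 576/q + 19 - 8q + 2q^2. Setting dATC/dq = −576/q^2 − 8 + 4q = 0 gives q = 6 (since 4·6^3 − 8·6^2 = 576).
min ATC = 576/6 + 19 − 8·6 + 2·6^2 = €139. That is the break-even price.
For €11 ≤ P < €139 the firm produces at a loss; below €11 it shuts down.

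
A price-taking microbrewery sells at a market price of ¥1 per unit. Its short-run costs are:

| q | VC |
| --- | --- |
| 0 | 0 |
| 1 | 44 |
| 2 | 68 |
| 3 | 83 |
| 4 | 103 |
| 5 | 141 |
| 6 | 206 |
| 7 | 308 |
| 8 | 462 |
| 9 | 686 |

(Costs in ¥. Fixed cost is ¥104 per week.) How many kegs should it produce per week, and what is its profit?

q = 0 (shut down); profit = -¥104

Tabulate TR − TC: q=0: -104; q=1: -147; q=2: -170; q=3: -184; q=4: -203; q=5: -240; q=6: -304; q=7: -405; q=8: -558; q=9: -781.
Profit is highest at q = 0. Equivalently, the lowest AVC in the table is 103/4 ≈ ¥25.75 at q = 4, and P = ¥1 falls below it — price never covers variable cost, so the firm shuts down and loses only its fixed cost.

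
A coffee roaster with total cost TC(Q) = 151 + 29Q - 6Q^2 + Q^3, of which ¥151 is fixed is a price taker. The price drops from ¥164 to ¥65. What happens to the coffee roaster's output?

AVC = 29 - 6Q + Q^2, minimized at Q = 3 where min AVC = ¥20. MC = 29 - 12Q + 3Q^2.
At P = ¥164 ≥ min AVC, set P = MC on the rising branch: Q = 9.
At P = ¥65 ≥ min AVC, set P = MC: Q = 6. The firm stays open but cuts output.

Output falls from 9 to 6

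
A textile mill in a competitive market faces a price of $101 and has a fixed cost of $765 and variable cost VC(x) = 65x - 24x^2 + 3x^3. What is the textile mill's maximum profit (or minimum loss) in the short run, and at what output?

Profit = -$333 at x = 6

AVC = 65 - 24x + 3x^2; min AVC = $17 at x = 4. Since P = $101 ≥ min AVC, the firm produces.
With MC = 65 - 48x + 9x^2, P = MC on the upward-sloping part at x* = 6.
TR = 101·6 = 606. TC = 765 + 174 = 939. Profit = 606 − 939 = -$333.
By producing, the firm covers all variable cost plus $432 of fixed cost; shutting down would lose the full $765.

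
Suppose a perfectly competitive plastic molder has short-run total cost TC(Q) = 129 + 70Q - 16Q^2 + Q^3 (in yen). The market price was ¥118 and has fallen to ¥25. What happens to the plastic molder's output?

Output falls from 12 to 9

AVC = 70 - 16Q + Q^2, minimized at Q = 8 where min AVC = ¥6. MC = 70 - 32Q + 3Q^2.
At P = ¥118 ≥ min AVC, set P = MC on the rising branch: Q = 12.
At P = ¥25 ≥ min AVC, set P = MC: Q = 9. The firm stays open but cuts output.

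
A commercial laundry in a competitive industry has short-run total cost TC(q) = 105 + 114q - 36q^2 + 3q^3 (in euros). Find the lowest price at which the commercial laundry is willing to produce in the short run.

€6 per unit

The firm shuts down when price falls below the minimum of average variable cost. AVC = VC/q = 114 - 36q + 3q^2.
At the minimum of AVC, MC = AVC. MC = 114 - 72q + 9q^2; setting MC = AVC gives 6q^2 - 36q = 0, so q = 6. min AVC = 6.
The firm shuts down for any P below €6.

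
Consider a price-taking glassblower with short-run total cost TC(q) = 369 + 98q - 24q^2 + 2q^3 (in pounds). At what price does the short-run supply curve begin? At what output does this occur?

The firm shuts down when price falls below the minimum of average variable cost. AVC = VC/q = 98 - 24q + 2q^2.
dAVC/dq = -24 + 4q = 0 gives q = 6. min AVC = 98 - 24·6 + 2·6^2 = 26.
For P < £26 the firm produces nothing.

£26 per unit, at q = 6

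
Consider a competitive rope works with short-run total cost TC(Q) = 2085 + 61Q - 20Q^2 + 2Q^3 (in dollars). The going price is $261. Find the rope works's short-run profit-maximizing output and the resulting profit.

AVC = 61 - 20Q + 2Q^2; min AVC = $11 at Q = 5. Since P = $261 ≥ min AVC, the firm produces.
MC = 61 - 40Q + 6Q^2. Setting P = MC and taking the root on the rising branch gives Q* = 10.
TR = 261·10 = 2610. TC = 2085 + 610 = 2695. Profit = 2610 − 2695 = -$85.
That loss of $85 beats the $2085 the firm would lose by shutting down; producing recovers $2000 of fixed cost.

Profit = -$85 at Q = 10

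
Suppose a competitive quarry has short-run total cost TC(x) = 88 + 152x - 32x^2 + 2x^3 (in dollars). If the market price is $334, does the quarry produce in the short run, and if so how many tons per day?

Variable cost is VC = 152x - 32x^2 + 2x^3, so AVC = VC/x = 152 - 32x + 2x^2 and MC = dTC/dx = 152 - 64x + 6x^2.
AVC is minimized where dAVC/dx = -32 + 4x = 0, at x = 8; min AVC = 152 - 32·8 + 2·8^2 = $24.
P = $334 exceeds min AVC = $24, so the firm stays open.
Solving P = MC: -182 - 64x + 6x^2 = 0 ⇒ x = -7/3 or 13. On the upward-sloping branch, x* = 13.
Check: AVC at x = 13 is $74 ≤ P, so revenue covers variable cost.
Profit = P·x − TC = 334·13 − 1050 = $3292.

Produce at x = 13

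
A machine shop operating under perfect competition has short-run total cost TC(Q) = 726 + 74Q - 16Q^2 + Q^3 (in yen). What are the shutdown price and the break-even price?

Shutdown price = min AVC. AVC = 74 - 16Q + Q^2, with vertex at Q = 8 and minimum ¥10.
ATC = 726/Q + 74 - 16Q + Q^2. Setting dATC/dQ = −726/Q^2 − 16 + 2Q = 0 gives Q = 11 (since 2·11^3 − 16·11^2 = 726).
min ATC = 726/11 + 74 − 16·11 + 11^2 = ¥85. That is the break-even price.
Between these two prices the firm operates at a loss; above ¥85 it earns a profit.

Shutdown price = ¥10; break-even price = ¥85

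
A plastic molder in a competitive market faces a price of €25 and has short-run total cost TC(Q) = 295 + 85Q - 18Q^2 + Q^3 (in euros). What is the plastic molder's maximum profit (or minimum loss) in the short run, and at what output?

AVC = 85 - 18Q + Q^2; min AVC = €4 at Q = 9. Since P = €25 ≥ min AVC, the firm produces.
With MC = 85 - 36Q + 3Q^2, P = MC on the upward-sloping part at Q* = 10.
TR = 25·10 = 250. TC = 295 + 50 = 345. Profit = 250 − 345 = -€95.
That loss of €95 beats the €295 the firm would lose by shutting down; producing recovers €200 of fixed cost.

Profit = -€95 at Q = 10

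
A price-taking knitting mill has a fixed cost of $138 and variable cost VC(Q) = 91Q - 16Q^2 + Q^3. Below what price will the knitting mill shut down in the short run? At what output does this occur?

The shutdown price is the minimum of AVC. VC = 91Q - 16Q^2 + Q^3, so AVC = 91 - 16Q + Q^2.
At the minimum of AVC, MC = AVC. MC = 91 - 32Q + 3Q^2; setting MC = AVC gives 2Q^2 - 16Q = 0, so Q = 8. min AVC = 27.
For P < $27 the firm produces nothing.

$27 per unit, at Q = 8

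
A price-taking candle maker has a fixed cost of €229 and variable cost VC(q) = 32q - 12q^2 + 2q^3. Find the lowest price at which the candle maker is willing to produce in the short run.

The firm shuts down when price falls below the minimum of average variable cost. AVC = VC/q = 32 - 12q + 2q^2.
At the minimum of AVC, MC = AVC. MC = 32 - 24q + 6q^2; setting MC = AVC gives 4q^2 - 12q = 0, so q = 3. min AVC = 14.
The firm shuts down for any P below €14.

€14 per unit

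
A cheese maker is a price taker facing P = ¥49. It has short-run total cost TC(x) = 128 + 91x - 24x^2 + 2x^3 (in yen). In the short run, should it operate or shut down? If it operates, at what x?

From TC, MC = TC'(x) = 91 - 48x + 6x^2 and AVC = VC/x = 91 - 24x + 2x^2.
AVC is minimized where dAVC/dx = -24 + 4x = 0, at x = 6; min AVC = 91 - 24·6 + 2·6^2 = ¥19.
Because ¥49 ≥ ¥19, revenue can cover variable cost; the firm operates.
Solving P = MC: 42 - 48x + 6x^2 = 0 ⇒ x = 1 or 7. On the upward-sloping branch, x* = 7.
Check: AVC at x = 7 is ¥21 ≤ P, so revenue covers variable cost.
Profit = P·x − TC = 49·7 − 275 = ¥68.

Produce at x = 7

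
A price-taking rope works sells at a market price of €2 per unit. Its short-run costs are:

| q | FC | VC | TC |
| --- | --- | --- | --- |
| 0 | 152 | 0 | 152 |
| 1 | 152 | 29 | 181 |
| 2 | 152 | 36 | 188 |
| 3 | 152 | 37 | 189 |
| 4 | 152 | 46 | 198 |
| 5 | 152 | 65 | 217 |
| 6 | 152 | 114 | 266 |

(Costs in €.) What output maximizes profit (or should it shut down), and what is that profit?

q = 0 (shut down); profit = -€152

Tabulate TR − TC: q=0: -152; q=1: -179; q=2: -184; q=3: -183; q=4: -190; q=5: -207; q=6: -254.
Profit is highest at q = 0. Equivalently, the lowest AVC in the table is 46/4 ≈ €11.50 at q = 4, and P = €2 falls below it — price never covers variable cost, so the firm shuts down and loses only its fixed cost.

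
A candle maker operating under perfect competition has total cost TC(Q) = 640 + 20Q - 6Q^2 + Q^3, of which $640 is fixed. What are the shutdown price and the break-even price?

Shutdown price = $11; break-even price = $116

Shutdown price = min AVC. AVC = 20 - 6Q + Q^2, with vertex at Q = 3 and minimum $11.
ATC = 640/Q + 20 - 6Q + Q^2. Setting dATC/dQ = −640/Q^2 − 6 + 2Q = 0 gives Q = 8 (since 2·8^3 − 6·8^2 = 640).
min ATC = 640/8 + 20 − 6·8 + 8^2 = $116. That is the break-even price.
For $11 ≤ P < $116 the firm produces at a loss; below $11 it shuts down.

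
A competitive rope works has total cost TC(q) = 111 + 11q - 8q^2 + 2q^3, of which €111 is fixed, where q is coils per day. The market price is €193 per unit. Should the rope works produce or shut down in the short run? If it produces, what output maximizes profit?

Produce at q = 7

Variable cost is VC = 11q - 8q^2 + 2q^3, so AVC = VC/q = 11 - 8q + 2q^2 and MC = dTC/dq = 11 - 16q + 6q^2.
The AVC parabola has its vertex at q = 8/4 = 2, where AVC = 11 - 8·2 + 2·2^2 = €3.
Since P = €193 ≥ min AVC = €3, price covers variable cost and the firm should produce.
Solving P = MC: -182 - 16q + 6q^2 = 0 ⇒ q = -13/3 or 7. On the upward-sloping branch, q* = 7.
Check: AVC at q = 7 is €53 ≤ P, so revenue covers variable cost.
Profit = P·q − TC = 193·7 − 482 = €869.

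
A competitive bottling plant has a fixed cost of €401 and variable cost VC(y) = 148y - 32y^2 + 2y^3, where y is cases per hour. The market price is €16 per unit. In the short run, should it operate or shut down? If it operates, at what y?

Shut down

Variable cost is VC = 148y - 32y^2 + 2y^3, so AVC = VC/y = 148 - 32y + 2y^2 and MC = dTC/dy = 148 - 64y + 6y^2.
AVC is minimized where dAVC/dy = -32 + 4y = 0, at y = 8; min AVC = 148 - 32·8 + 2·8^2 = €20.
Since P = €16 < min AVC = €20, price fails to cover variable cost at any output.
Best response: produce nothing and absorb the €401 fixed cost.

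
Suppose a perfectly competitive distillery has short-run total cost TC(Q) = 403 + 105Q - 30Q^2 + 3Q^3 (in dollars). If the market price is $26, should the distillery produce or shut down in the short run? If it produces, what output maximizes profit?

Shut down

Variable cost is VC = 105Q - 30Q^2 + 3Q^3, so AVC = VC/Q = 105 - 30Q + 3Q^2 and MC = dTC/dQ = 105 - 60Q + 9Q^2.
AVC hits its minimum where MC = AVC, at Q = 5, giving min AVC = 105 - 30·5 + 3·5^2 = $30.
Since P = $26 < min AVC = $30, price fails to cover variable cost at any output.
Shutting down limits the loss to fixed cost, $403.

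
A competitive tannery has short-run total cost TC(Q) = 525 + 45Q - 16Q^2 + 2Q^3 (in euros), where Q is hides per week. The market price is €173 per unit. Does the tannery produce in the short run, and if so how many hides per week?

Variable cost is VC = 45Q - 16Q^2 + 2Q^3, so AVC = VC/Q = 45 - 16Q + 2Q^2 and MC = dTC/dQ = 45 - 32Q + 6Q^2.
The AVC parabola has its vertex at Q = 16/4 = 4, where AVC = 45 - 16·4 + 2·4^2 = €13.
P = €173 exceeds min AVC = €13, so the firm stays open.
P = MC gives -128 - 32Q + 6Q^2 = 0, with roots -8/3 and 8. Take the larger (rising MC): Q* = 8.
Check: AVC at Q = 8 is €45 ≤ P, so revenue covers variable cost.
Profit = P·Q − TC = 173·8 − 885 = €499.

Produce at Q = 8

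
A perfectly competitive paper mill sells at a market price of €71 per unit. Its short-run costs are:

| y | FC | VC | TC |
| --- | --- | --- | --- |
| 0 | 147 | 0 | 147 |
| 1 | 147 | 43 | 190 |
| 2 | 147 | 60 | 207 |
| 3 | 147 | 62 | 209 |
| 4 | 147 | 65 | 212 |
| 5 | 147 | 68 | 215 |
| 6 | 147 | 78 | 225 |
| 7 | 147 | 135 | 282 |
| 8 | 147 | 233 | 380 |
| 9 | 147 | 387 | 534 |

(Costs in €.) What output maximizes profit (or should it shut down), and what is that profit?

Tabulate TR − TC: y=0: -147; y=1: -119; y=2: -65; y=3: 4; y=4: 72; y=5: 140; y=6: 201; y=7: 215; y=8: 188; y=9: 105.
Profit is maximized at y = 7. AVC there is 135/7 = €19.29 ≤ P, so producing beats shutting down (which would give -€147).

y = 7; profit = €215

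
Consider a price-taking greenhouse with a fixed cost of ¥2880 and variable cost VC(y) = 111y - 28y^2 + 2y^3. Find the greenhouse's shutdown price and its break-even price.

Shutdown price = ¥13; break-even price = ¥303

AVC = 111 - 28y + 2y^2; minimized at y = 7, giving min AVC = ¥13. That is the shutdown price.
ATC = 2880/y + 111 - 28y + 2y^2. Setting dATC/dy = −2880/y^2 − 28 + 4y = 0 gives y = 12 (since 4·12^3 − 28·12^2 = 2880).
min ATC = 2880/12 + 111 − 28·12 + 2·12^2 = ¥303. That is the break-even price.
For ¥13 ≤ P < ¥303 the firm produces at a loss; below ¥13 it shuts down.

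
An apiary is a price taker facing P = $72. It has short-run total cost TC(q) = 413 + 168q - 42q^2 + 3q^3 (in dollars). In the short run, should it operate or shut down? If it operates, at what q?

From TC, MC = TC'(q) = 168 - 84q + 9q^2 and AVC = VC/q = 168 - 42q + 3q^2.
AVC is minimized where dAVC/dq = -42 + 6q = 0, at q = 7; min AVC = 168 - 42·7 + 3·7^2 = $21.
P = $72 exceeds min AVC = $21, so the firm stays open.
Set P = MC: 72 = 168 - 84q + 9q^2 → 96 - 84q + 9q^2 = 0. The roots are q = 4/3 and q = 8; the profit-maximizing output is on the rising part of MC, so q* = 8.
Check: AVC at q = 8 is $24 ≤ P, so revenue covers variable cost.
Profit = P·q − TC = 72·8 − 605 = -$29, a loss, but smaller than the $413 fixed cost the firm would lose by shutting down.

Produce at q = 8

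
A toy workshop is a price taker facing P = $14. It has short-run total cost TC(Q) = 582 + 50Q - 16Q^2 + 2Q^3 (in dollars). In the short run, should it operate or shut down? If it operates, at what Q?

Shut down

From TC, MC = TC'(Q) = 50 - 32Q + 6Q^2 and AVC = VC/Q = 50 - 16Q + 2Q^2.
The AVC parabola has its vertex at Q = 16/4 = 4, where AVC = 50 - 16·4 + 2·4^2 = $18.
With P < min AVC ($14 < $18), every unit sold adds to the loss.
The firm minimizes its loss by shutting down and losing only its fixed cost of $582.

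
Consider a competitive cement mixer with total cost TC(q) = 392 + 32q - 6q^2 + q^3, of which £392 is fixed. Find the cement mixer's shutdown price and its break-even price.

Shutdown price = min AVC. AVC = 32 - 6q + q^2, with vertex at q = 3 and minimum £23.
ATC = 392/q + 32 - 6q + q^2. Setting dATC/dq = −392/q^2 − 6 + 2q = 0 gives q = 7 (since 2·7^3 − 6·7^2 = 392).
min ATC = 392/7 + 32 − 6·7 + 7^2 = £95. That is the break-even price.
Between these two prices the firm operates at a loss; above £95 it earns a profit.

Shutdown price = £23; break-even price = £95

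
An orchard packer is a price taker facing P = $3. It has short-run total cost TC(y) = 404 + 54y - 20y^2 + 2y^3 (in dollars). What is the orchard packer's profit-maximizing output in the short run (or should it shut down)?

From TC, MC = TC'(y) = 54 - 40y + 6y^2 and AVC = VC/y = 54 - 20y + 2y^2.
The AVC parabola has its vertex at y = 20/4 = 5, where AVC = 54 - 20·5 + 2·5^2 = $4.
Since P = $3 < min AVC = $4, price fails to cover variable cost at any output.
Best response: produce nothing and absorb the $404 fixed cost.

Shut down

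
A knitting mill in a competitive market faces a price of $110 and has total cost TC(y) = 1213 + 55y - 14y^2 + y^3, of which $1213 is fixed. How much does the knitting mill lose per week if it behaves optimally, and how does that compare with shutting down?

Profit = -$245 at y = 11

AVC = 55 - 14y + y^2 has its minimum $6 at y = 7; price $110 clears that bar, so the firm operates.
MC = 55 - 28y + 3y^2. Setting P = MC and taking the root on the rising branch gives y* = 11.
TR = 110·11 = 1210. TC = 1213 + 242 = 1455. Profit = 1210 − 1455 = -$245.
Shutting down would mean losing the fixed cost of $1213, so operating at a loss of $245 is better by $968.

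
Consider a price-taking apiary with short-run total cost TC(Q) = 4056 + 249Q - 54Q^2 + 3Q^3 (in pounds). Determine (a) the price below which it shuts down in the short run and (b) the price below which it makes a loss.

Shutdown price = min AVC. AVC = 249 - 54Q + 3Q^2, with vertex at Q = 9 and minimum £6.
ATC = 4056/Q + 249 - 54Q + 3Q^2. Setting dATC/dQ = −4056/Q^2 − 54 + 6Q = 0 gives Q = 13 (since 6·13^3 − 54·13^2 = 4056).
min ATC = 4056/13 + 249 − 54·13 + 3·13^2 = £366. That is the break-even price.
For £6 ≤ P < £366 the firm produces at a loss; below £6 it shuts down.

Shutdown price = £6; break-even price = £366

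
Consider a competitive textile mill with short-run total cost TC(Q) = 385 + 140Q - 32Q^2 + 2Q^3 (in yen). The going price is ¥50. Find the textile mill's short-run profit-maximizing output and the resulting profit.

AVC = 140 - 32Q + 2Q^2 has its minimum ¥12 at Q = 8; price ¥50 clears that bar, so the firm operates.
MC = 140 - 64Q + 6Q^2. Setting P = MC and taking the root on the rising branch gives Q* = 9.
TR = 50·9 = 450. TC = 385 + 126 = 511. Profit = 450 − 511 = -¥61.
By producing, the firm covers all variable cost plus ¥324 of fixed cost; shutting down would lose the full ¥385.

Profit = -¥61 at Q = 9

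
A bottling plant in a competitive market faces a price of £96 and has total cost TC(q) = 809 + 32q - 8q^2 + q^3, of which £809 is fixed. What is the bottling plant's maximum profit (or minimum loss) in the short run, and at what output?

AVC = 32 - 8q + q^2; min AVC = £16 at q = 4. Since P = £96 ≥ min AVC, the firm produces.
MC = 32 - 16q + 3q^2. Setting P = MC and taking the root on the rising branch gives q* = 8.
TR = 96·8 = 768. TC = 809 + 256 = 1065. Profit = 768 − 1065 = -£297.
Shutting down would mean losing the fixed cost of £809, so operating at a loss of £297 is better by £512.

Profit = -£297 at q = 8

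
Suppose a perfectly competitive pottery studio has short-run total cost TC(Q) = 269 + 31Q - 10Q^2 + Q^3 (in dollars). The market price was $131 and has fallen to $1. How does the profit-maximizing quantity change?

AVC = 31 - 10Q + Q^2, minimized at Q = 5 where min AVC = $6. MC = 31 - 20Q + 3Q^2.
At P = $131 ≥ min AVC, set P = MC on the rising branch: Q = 10.
At P = $1 < min AVC = $6, price no longer covers variable cost at any output, so the firm shuts down: Q = 0.

Output falls from 10 to 0 (the firm shuts down)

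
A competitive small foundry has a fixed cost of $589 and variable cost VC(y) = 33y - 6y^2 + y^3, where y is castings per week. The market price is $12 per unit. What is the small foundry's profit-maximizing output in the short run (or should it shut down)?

Shut down

Strip out fixed cost: VC = 33y - 6y^2 + y^3. Then AVC = 33 - 6y + y^2 and MC = 33 - 12y + 3y^2.
AVC is minimized where dAVC/dy = -6 + 2y = 0, at y = 3; min AVC = 33 - 6·3 + 3^2 = $24.
Since P = $12 < min AVC = $24, price fails to cover variable cost at any output.
Shutting down limits the loss to fixed cost, $589.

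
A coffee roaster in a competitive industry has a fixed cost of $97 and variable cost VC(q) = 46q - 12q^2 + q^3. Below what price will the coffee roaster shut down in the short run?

Short-run supply begins at min AVC. From VC = 46q - 12q^2 + q^3, AVC = 46 - 12q + q^2.
dAVC/dq = -12 + 2q = 0 gives q = 6. min AVC = 46 - 12·6 + 6^2 = 10.
For P < $10 the firm produces nothing.

$10 per unit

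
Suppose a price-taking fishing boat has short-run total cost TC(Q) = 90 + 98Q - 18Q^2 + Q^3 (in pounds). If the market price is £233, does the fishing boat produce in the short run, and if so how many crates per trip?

From TC, MC = TC'(Q) = 98 - 36Q + 3Q^2 and AVC = VC/Q = 98 - 18Q + Q^2.
The AVC parabola has its vertex at Q = 18/2 = 9, where AVC = 98 - 18·9 + 9^2 = £17.
Because £233 ≥ £17, revenue can cover variable cost; the firm operates.
P = MC gives -135 - 36Q + 3Q^2 = 0, with roots -3 and 15. Take the larger (rising MC): Q* = 15.
Check: AVC at Q = 15 is £53 ≤ P, so revenue covers variable cost.
Profit = P·Q − TC = 233·15 − 885 = £2610.

Produce at Q = 15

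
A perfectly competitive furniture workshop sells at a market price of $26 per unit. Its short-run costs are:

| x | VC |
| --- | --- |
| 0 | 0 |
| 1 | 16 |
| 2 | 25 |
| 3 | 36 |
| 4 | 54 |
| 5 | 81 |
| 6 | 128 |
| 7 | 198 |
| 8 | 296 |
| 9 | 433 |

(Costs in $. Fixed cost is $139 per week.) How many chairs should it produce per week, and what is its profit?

x = 4; profit = -$89

Compute π = P·x − TC at each output: x=0: -139; x=1: -129; x=2: -112; x=3: -97; x=4: -89; x=5: -90; x=6: -111; x=7: -155; x=8: -227; x=9: -338.
Profit is maximized at x = 4. AVC there is 54/4 = $13.50 ≤ P, so producing beats shutting down (which would give -$139).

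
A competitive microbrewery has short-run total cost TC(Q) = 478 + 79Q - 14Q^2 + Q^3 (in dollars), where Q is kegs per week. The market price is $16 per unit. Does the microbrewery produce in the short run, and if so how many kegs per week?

Strip out fixed cost: VC = 79Q - 14Q^2 + Q^3. Then AVC = 79 - 14Q + Q^2 and MC = 79 - 28Q + 3Q^2.
AVC is minimized where dAVC/dQ = -14 + 2Q = 0, at Q = 7; min AVC = 79 - 14·7 + 7^2 = $30.
Since P = $16 < min AVC = $30, price fails to cover variable cost at any output.
The firm minimizes its loss by shutting down and losing only its fixed cost of $478.

Shut down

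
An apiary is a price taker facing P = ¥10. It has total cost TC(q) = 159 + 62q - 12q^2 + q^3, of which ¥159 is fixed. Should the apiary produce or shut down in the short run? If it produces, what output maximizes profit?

Variable cost is VC = 62q - 12q^2 + q^3, so AVC = VC/q = 62 - 12q + q^2 and MC = dTC/dq = 62 - 24q + 3q^2.
AVC hits its minimum where MC = AVC, at q = 6, giving min AVC = 62 - 12·6 + 6^2 = ¥26.
P = ¥10 lies below min AVC = ¥26; no output level covers variable cost.
Shutting down limits the loss to fixed cost, ¥159.

Shut down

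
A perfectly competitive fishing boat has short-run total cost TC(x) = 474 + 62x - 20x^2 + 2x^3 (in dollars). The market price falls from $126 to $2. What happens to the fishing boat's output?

AVC = 62 - 20x + 2x^2, minimized at x = 5 where min AVC = $12. MC = 62 - 40x + 6x^2.
With P = $126 above the shutdown price, P = MC gives x = 8.
At P = $2 < min AVC = $12, price no longer covers variable cost at any output, so the firm shuts down: x = 0.

Output falls from 8 to 0 (the firm shuts down)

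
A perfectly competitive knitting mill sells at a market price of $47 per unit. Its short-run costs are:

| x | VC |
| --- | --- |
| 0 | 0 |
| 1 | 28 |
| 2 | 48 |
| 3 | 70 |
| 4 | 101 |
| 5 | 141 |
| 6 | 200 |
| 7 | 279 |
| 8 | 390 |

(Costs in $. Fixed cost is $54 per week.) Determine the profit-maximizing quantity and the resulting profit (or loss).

x = 5; profit = $40

Compute π = P·x − TC at each output: x=0: -54; x=1: -35; x=2: -8; x=3: 17; x=4: 33; x=5: 40; x=6: 28; x=7: -4; x=8: -68.
Profit is maximized at x = 5. AVC there is 141/5 = $28.20 ≤ P, so producing beats shutting down (which would give -$54).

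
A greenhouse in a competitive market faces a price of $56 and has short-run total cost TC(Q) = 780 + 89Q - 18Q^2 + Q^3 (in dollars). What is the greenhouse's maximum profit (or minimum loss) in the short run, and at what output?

Profit = -$296 at Q = 11

AVC = 89 - 18Q + Q^2 has its minimum $8 at Q = 9; price $56 clears that bar, so the firm operates.
MC = 89 - 36Q + 3Q^2. Setting P = MC and taking the root on the rising branch gives Q* = 11.
TR = 56·11 = 616. TC = 780 + 132 = 912. Profit = 616 − 912 = -$296.
That loss of $296 beats the $780 the firm would lose by shutting down; producing recovers $484 of fixed cost.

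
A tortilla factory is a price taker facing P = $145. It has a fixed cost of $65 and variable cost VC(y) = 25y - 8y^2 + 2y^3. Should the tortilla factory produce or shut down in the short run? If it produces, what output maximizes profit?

From TC, MC = TC'(y) = 25 - 16y + 6y^2 and AVC = VC/y = 25 - 8y + 2y^2.
AVC is minimized where dAVC/dy = -8 + 4y = 0, at y = 2; min AVC = 25 - 8·2 + 2·2^2 = $17.
Since P = $145 ≥ min AVC = $17, price covers variable cost and the firm should produce.
Solving P = MC: -120 - 16y + 6y^2 = 0 ⇒ y = -10/3 or 6. On the upward-sloping branch, y* = 6.
Check: AVC at y = 6 is $49 ≤ P, so revenue covers variable cost.
Profit = P·y − TC = 145·6 − 359 = $511.

Produce at y = 6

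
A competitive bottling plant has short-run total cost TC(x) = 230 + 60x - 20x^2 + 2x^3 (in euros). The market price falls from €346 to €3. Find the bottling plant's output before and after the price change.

Output falls from 11 to 0 (the firm shuts down)

MC = 60 - 40x + 6x^2; the shutdown threshold is min AVC = €10 (at x = 5).
At P = €346 ≥ min AVC, set P = MC on the rising branch: x = 11.
At P = €3 < min AVC = €10, price no longer covers variable cost at any output, so the firm shuts down: x = 0.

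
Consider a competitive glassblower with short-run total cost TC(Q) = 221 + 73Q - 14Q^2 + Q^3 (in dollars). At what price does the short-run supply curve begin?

$24 per unit

The firm shuts down when price falls below the minimum of average variable cost. AVC = VC/Q = 73 - 14Q + Q^2.
At the minimum of AVC, MC = AVC. MC = 73 - 28Q + 3Q^2; setting MC = AVC gives 2Q^2 - 14Q = 0, so Q = 7. min AVC = 24.
The firm shuts down for any P below $24.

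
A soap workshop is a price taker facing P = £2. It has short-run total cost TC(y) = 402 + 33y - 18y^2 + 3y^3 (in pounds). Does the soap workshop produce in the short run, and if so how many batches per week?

Strip out fixed cost: VC = 33y - 18y^2 + 3y^3. Then AVC = 33 - 18y + 3y^2 and MC = 33 - 36y + 9y^2.
AVC hits its minimum where MC = AVC, at y = 3, giving min AVC = 33 - 18·3 + 3·3^2 = £6.
With P < min AVC (£2 < £6), every unit sold adds to the loss.
Shutting down limits the loss to fixed cost, £402.

Shut down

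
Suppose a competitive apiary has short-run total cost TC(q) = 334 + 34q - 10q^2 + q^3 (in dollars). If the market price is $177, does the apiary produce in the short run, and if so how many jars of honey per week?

Strip out fixed cost: VC = 34q - 10q^2 + q^3. Then AVC = 34 - 10q + q^2 and MC = 34 - 20q + 3q^2.
AVC hits its minimum where MC = AVC, at q = 5, giving min AVC = 34 - 10·5 + 5^2 = $9.
Since P = $177 ≥ min AVC = $9, price covers variable cost and the firm should produce.
Solving P = MC: -143 - 20q + 3q^2 = 0 ⇒ q = -13/3 or 11. On the upward-sloping branch, q* = 11.
Check: AVC at q = 11 is $45 ≤ P, so revenue covers variable cost.
Profit = P·q − TC = 177·11 − 829 = $1118.

Produce at q = 11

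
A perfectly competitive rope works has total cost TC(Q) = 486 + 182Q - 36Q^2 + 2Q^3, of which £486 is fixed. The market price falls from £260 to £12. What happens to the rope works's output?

Output falls from 13 to 0 (the firm shuts down)

MC = 182 - 72Q + 6Q^2; the shutdown threshold is min AVC = £20 (at Q = 9).
With P = £260 above the shutdown price, P = MC gives Q = 13.
At P = £12 < min AVC = £20, price no longer covers variable cost at any output, so the firm shuts down: Q = 0.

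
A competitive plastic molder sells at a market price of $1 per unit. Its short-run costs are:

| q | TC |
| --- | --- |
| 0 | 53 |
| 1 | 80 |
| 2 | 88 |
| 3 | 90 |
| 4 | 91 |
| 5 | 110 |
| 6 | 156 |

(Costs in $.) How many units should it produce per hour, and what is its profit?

Tabulate TR − TC: q=0: -53; q=1: -79; q=2: -86; q=3: -87; q=4: -87; q=5: -105; q=6: -150.
Profit is highest at q = 0. Equivalently, the lowest AVC in the table is 38/4 ≈ $9.50 at q = 4, and P = $1 falls below it — price never covers variable cost, so the firm shuts down and loses only its fixed cost.

q = 0 (shut down); profit = -$53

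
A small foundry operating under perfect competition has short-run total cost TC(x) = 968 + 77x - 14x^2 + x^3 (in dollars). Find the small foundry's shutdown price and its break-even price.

AVC = 77 - 14x + x^2; minimized at x = 7, giving min AVC = $28. That is the shutdown price.
ATC = 968/x + 77 - 14x + x^2. Setting dATC/dx = −968/x^2 − 14 + 2x = 0 gives x = 11 (since 2·11^3 − 14·11^2 = 968).
min ATC = 968/11 + 77 − 14·11 + 11^2 = $132. That is the break-even price.
Between these two prices the firm operates at a loss; above $132 it earns a profit.

Shutdown price = $28; break-even price = $132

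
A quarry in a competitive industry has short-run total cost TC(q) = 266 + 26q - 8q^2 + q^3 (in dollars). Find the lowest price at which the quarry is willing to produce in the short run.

$10 per unit

The shutdown price is the minimum of AVC. VC = 26q - 8q^2 + q^3, so AVC = 26 - 8q + q^2.
At the minimum of AVC, MC = AVC. MC = 26 - 16q + 3q^2; setting MC = AVC gives 2q^2 - 8q = 0, so q = 4. min AVC = 10.
The firm shuts down for any P below $10.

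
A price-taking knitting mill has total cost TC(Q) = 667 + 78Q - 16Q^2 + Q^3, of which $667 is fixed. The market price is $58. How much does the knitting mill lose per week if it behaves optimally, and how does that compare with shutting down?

AVC = 78 - 16Q + Q^2; min AVC = $14 at Q = 8. Since P = $58 ≥ min AVC, the firm produces.
With MC = 78 - 32Q + 3Q^2, P = MC on the upward-sloping part at Q* = 10.
TR = 58·10 = 580. TC = 667 + 180 = 847. Profit = 580 − 847 = -$267.
By producing, the firm covers all variable cost plus $400 of fixed cost; shutting down would lose the full $667.

Profit = -$267 at Q = 10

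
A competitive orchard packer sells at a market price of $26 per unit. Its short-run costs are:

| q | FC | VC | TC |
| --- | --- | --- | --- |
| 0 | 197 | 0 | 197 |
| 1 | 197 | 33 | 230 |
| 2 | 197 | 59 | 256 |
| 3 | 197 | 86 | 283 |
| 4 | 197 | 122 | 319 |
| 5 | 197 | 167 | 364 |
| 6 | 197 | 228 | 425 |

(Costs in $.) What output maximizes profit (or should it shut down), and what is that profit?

q = 0 (shut down); profit = -$197

Tabulate TR − TC: q=0: -197; q=1: -204; q=2: -204; q=3: -205; q=4: -215; q=5: -234; q=6: -269.
Profit is highest at q = 0. Equivalently, the lowest AVC in the table is 86/3 ≈ $28.67 at q = 3, and P = $26 falls below it — price never covers variable cost, so the firm shuts down and loses only its fixed cost.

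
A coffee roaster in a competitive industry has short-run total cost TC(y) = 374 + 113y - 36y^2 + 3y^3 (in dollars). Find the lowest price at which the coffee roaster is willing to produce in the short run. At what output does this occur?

The shutdown price is the minimum of AVC. VC = 113y - 36y^2 + 3y^3, so AVC = 113 - 36y + 3y^2.
At the minimum of AVC, MC = AVC. MC = 113 - 72y + 9y^2; setting MC = AVC gives 6y^2 - 36y = 0, so y = 6. min AVC = 5.
The firm shuts down for any P below $5.

$5 per unit, at y = 6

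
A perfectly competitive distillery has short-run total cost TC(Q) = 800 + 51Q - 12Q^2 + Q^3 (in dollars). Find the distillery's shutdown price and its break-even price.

AVC = 51 - 12Q + Q^2; minimized at Q = 6, giving min AVC = $15. That is the shutdown price.
ATC = 800/Q + 51 - 12Q + Q^2. Setting dATC/dQ = −800/Q^2 − 12 + 2Q = 0 gives Q = 10 (since 2·10^3 − 12·10^2 = 800).
min ATC = 800/10 + 51 − 12·10 + 10^2 = $111. That is the break-even price.
For $15 ≤ P < $111 the firm produces at a loss; below $15 it shuts down.

Shutdown price = $15; break-even price = $111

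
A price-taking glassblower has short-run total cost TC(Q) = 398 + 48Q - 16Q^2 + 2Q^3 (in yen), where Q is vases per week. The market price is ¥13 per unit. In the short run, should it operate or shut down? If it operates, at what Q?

Shut down

Variable cost is VC = 48Q - 16Q^2 + 2Q^3, so AVC = VC/Q = 48 - 16Q + 2Q^2 and MC = dTC/dQ = 48 - 32Q + 6Q^2.
The AVC parabola has its vertex at Q = 16/4 = 4, where AVC = 48 - 16·4 + 2·4^2 = ¥16.
With P < min AVC (¥13 < ¥16), every unit sold adds to the loss.
The firm minimizes its loss by shutting down and losing only its fixed cost of ¥398.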